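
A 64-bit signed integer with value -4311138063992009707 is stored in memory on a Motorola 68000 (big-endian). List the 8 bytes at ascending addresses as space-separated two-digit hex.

C4 2B C2 C5 AE 17 4C 15

Two's complement of -4311138063992009707 in 64 bits: 4311138063992009707 = 0x3BD43D3A51E8B3EB; invert → 0xC42BC2C5AE174C14; add 1 → 0xC42BC2C5AE174C15.
Split into bytes (most-significant first): C4 2B C2 C5 AE 17 4C 15.
Big-endian stores the most-significant byte at the lowest address.
So the memory order matches the most-significant-first order: C4 2B C2 C5 AE 17 4C 15.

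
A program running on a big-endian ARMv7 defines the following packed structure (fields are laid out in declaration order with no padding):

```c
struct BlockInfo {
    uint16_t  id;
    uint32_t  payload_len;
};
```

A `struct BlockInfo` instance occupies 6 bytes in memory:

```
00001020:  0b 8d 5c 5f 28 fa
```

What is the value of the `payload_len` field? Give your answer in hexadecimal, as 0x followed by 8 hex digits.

0x5C5F28FA

`payload_len` follows `id` (2 bytes), so it starts at byte offset 2 and occupies 4 bytes.
Bytes at offsets 2..5: 5C 5F 28 FA.
Big-endian: lowest address holds the most-significant byte.
The bytes are already most-significant first: 0x5C5F28FA.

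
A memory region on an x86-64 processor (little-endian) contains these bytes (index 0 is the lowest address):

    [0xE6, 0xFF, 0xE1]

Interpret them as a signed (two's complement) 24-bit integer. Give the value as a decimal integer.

-1966106

Little-endian stores the least-significant byte at the lowest address.
Reassemble most-significant byte first: E1 FF E6 → 0xE1FFE6.
Top bit is set, so as a signed 24-bit value this is 0xE1FFE6 − 2^24 = -1966106.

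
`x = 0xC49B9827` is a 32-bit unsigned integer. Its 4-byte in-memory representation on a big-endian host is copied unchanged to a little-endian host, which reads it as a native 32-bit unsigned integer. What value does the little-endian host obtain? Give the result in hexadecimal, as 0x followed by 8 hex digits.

0x27989BC4

Stored big-endian, the bytes at ascending addresses are C4 9B 98 27.
Read back as little-endian, the first byte is least significant, giving 0x27989BC4.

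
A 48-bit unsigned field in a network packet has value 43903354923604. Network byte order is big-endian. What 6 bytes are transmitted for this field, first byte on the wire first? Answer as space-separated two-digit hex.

27 EE 0B DF EA 54

43903354923604 in hexadecimal, padded to 48 bits, is 0x27EE0BDFEA54.
Split into bytes (most-significant first): 27 EE 0B DF EA 54.
Big-endian: lowest address holds the most-significant byte.
So the memory order matches the most-significant-first order: 27 EE 0B DF EA 54.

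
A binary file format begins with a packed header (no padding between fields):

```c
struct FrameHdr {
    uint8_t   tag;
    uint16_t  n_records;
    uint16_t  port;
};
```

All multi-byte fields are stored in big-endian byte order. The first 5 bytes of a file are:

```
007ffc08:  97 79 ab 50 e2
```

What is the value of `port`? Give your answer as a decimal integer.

`port` follows `tag` (1 B), `n_records` (2 B), so it starts at offset 1 + 2 = 3 and occupies 2 bytes.
Bytes at offsets 3..4: 50 E2.
Big-endian: lowest address holds the most-significant byte.
The bytes are already most-significant first: 0x50E2.
0x50E2 = 20706.

20706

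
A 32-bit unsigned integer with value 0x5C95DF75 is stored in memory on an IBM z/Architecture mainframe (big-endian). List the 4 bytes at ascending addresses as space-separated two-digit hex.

Split into bytes (most-significant first): 5C 95 DF 75.
Big-endian: lowest address holds the most-significant byte.
So the memory order matches the most-significant-first order: 5C 95 DF 75.

5C 95 DF 75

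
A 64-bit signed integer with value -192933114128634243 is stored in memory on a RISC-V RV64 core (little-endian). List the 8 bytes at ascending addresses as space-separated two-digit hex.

7D EE F3 DA 5A 90 52 FD

Two's complement of -192933114128634243 in 64 bits: 192933114128634243 = 0x02AD6FA5250C1183; invert → 0xFD52905ADAF3EE7C; add 1 → 0xFD52905ADAF3EE7D.
Split into bytes (most-significant first): FD 52 90 5A DA F3 EE 7D.
In little-endian order the low byte comes first in memory.
So at ascending addresses the bytes are 7D EE F3 DA 5A 90 52 FD.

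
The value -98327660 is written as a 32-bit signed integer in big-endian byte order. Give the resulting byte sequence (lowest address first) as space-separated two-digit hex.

FA 23 A3 94

Two's complement of -98327660 in 32 bits: 98327660 = 0x05DC5C6C; invert → 0xFA23A393; add 1 → 0xFA23A394.
Split into bytes (most-significant first): FA 23 A3 94.
Big-endian: lowest address holds the most-significant byte.
So the memory order matches the most-significant-first order: FA 23 A3 94.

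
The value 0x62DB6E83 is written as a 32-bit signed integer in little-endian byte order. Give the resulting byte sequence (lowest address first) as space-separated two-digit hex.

Split into bytes (most-significant first): 62 DB 6E 83.
Little-endian stores the least-significant byte at the lowest address.
So at ascending addresses the bytes are 83 6E DB 62.

83 6E DB 62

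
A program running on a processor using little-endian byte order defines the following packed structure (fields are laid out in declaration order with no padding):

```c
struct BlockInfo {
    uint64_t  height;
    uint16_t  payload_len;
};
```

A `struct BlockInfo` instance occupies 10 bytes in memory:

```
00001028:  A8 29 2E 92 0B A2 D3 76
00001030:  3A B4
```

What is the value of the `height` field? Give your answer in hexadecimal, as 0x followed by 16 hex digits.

`height` is the first field, at byte offset 0, occupying 8 bytes.
Bytes at offsets 0..7: A8 29 2E 92 0B A2 D3 76.
Little-endian: lowest address holds the least-significant byte.
Reassemble most-significant byte first: 76 D3 A2 0B 92 2E 29 A8 → 0x76D3A20B922E29A8.

0x76D3A20B922E29A8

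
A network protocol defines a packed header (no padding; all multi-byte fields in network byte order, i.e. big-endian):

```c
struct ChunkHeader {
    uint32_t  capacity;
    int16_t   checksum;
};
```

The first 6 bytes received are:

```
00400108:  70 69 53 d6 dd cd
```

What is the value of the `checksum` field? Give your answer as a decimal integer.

-8755

`checksum` follows `capacity` (4 bytes), so it starts at byte offset 4 and occupies 2 bytes.
Bytes at offsets 4..5: DD CD.
Big-endian stores the most-significant byte at the lowest address.
The bytes are already most-significant first: 0xDDCD.
Top bit is set, so as a signed 16-bit value this is 0xDDCD − 2^16 = -8755.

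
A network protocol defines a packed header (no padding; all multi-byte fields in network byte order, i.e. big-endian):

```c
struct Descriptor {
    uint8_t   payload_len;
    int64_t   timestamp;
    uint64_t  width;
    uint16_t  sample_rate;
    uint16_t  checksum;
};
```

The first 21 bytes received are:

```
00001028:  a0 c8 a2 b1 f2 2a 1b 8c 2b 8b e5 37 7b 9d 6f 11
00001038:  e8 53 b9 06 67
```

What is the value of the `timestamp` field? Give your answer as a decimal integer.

-3989430666250187733

`timestamp` follows `payload_len` (1 byte), so it starts at byte offset 1 and occupies 8 bytes.
Bytes at offsets 1..8: C8 A2 B1 F2 2A 1B 8C 2B.
In big-endian order the high byte comes first in memory.
The bytes are already most-significant first: 0xC8A2B1F22A1B8C2B.
Top bit is set, so as a signed 64-bit value this is 0xC8A2B1F22A1B8C2B − 2^64 = -3989430666250187733.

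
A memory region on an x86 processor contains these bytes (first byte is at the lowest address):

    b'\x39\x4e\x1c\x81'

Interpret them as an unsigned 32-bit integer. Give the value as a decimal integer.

2166115897

Little-endian: lowest address holds the least-significant byte.
Reassemble most-significant byte first: 81 1C 4E 39 → 0x811C4E39.
0x811C4E39 = 2166115897.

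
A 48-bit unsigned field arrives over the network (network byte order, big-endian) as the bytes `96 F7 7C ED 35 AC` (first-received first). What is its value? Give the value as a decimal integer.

165989697009068

Big-endian stores the most-significant byte at the lowest address.
The bytes are already most-significant first: 0x96F77CED35AC.
0x96F77CED35AC = 165989697009068.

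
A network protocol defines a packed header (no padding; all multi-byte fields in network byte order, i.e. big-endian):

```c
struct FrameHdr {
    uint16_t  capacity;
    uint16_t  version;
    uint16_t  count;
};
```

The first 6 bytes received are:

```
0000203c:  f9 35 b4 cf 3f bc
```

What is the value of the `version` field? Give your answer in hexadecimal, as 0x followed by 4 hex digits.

`version` follows `capacity` (2 bytes), so it starts at byte offset 2 and occupies 2 bytes.
Bytes at offsets 2..3: B4 CF.
In big-endian order the high byte comes first in memory.
The bytes are already most-significant first: 0xB4CF.

0xB4CF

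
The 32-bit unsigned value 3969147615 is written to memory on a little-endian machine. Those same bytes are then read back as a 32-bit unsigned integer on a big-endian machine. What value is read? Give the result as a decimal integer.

3969147615 in 32-bit hexadecimal is 0xEC9462DF.
Stored little-endian, the bytes at ascending addresses are DF 62 94 EC.
Read back as big-endian, the last byte is least significant, giving 0xDF6294EC.
0xDF6294EC = 3747779820.

3747779820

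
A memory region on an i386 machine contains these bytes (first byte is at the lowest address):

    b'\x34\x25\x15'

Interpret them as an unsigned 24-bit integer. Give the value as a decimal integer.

1385780

Little-endian stores the least-significant byte at the lowest address.
Reassemble most-significant byte first: 15 25 34 → 0x152534.
0x152534 = 1385780.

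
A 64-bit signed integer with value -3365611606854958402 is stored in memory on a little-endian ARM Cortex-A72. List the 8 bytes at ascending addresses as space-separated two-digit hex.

BE 82 7A 49 13 F2 4A D1

Two's complement of -3365611606854958402 in 64 bits: 3365611606854958402 = 0x2EB50DECB6857D42; invert → 0xD14AF213497A82BD; add 1 → 0xD14AF213497A82BE.
Split into bytes (most-significant first): D1 4A F2 13 49 7A 82 BE.
Little-endian stores the least-significant byte at the lowest address.
So at ascending addresses the bytes are BE 82 7A 49 13 F2 4A D1.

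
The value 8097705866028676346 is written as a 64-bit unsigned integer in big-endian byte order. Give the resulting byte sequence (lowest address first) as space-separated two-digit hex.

8097705866028676346 in hexadecimal, padded to 64 bits, is 0x7060D494E83C74FA.
Split into bytes (most-significant first): 70 60 D4 94 E8 3C 74 FA.
Big-endian stores the most-significant byte at the lowest address.
So the memory order matches the most-significant-first order: 70 60 D4 94 E8 3C 74 FA.

70 60 D4 94 E8 3C 74 FA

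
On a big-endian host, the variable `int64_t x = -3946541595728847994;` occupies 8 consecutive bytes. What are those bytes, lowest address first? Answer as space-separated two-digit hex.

Two's complement of -3946541595728847994 in 64 bits: 3946541595728847994 = 0x36C4EEABF0B8A47A; invert → 0xC93B11540F475B85; add 1 → 0xC93B11540F475B86.
Split into bytes (most-significant first): C9 3B 11 54 0F 47 5B 86.
Big-endian: lowest address holds the most-significant byte.
So the memory order matches the most-significant-first order: C9 3B 11 54 0F 47 5B 86.

C9 3B 11 54 0F 47 5B 86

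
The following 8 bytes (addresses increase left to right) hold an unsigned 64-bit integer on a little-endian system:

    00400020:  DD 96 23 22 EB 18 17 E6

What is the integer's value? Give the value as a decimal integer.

Little-endian stores the least-significant byte at the lowest address.
Reassemble most-significant byte first: E6 17 18 EB 22 23 96 DD → 0xE61718EB222396DD.
0xE61718EB222396DD = 16579747951356909277.

16579747951356909277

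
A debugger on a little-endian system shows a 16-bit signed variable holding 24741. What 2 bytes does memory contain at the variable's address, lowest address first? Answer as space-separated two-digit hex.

A5 60

24741 in hexadecimal, padded to 16 bits, is 0x60A5.
Split into bytes (most-significant first): 60 A5.
Little-endian stores the least-significant byte at the lowest address.
So at ascending addresses the bytes are A5 60.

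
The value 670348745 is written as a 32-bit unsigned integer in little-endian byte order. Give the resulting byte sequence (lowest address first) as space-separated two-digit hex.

670348745 in hexadecimal, padded to 32 bits, is 0x27F4B5C9.
Split into bytes (most-significant first): 27 F4 B5 C9.
Little-endian: lowest address holds the least-significant byte.
So at ascending addresses the bytes are C9 B5 F4 27.

C9 B5 F4 27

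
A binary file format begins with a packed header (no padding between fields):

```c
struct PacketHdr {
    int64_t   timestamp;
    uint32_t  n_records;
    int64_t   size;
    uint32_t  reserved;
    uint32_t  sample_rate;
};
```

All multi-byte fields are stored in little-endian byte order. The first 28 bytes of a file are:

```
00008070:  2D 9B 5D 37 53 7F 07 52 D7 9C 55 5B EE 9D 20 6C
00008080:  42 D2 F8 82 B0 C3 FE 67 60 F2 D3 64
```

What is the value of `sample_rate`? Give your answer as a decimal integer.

`sample_rate` follows `timestamp` (8 B), `n_records` (4 B), `size` (8 B), `reserved` (4 B), so it starts at offset 8 + 4 + 8 + 4 = 24 and occupies 4 bytes.
Bytes at offsets 24..27: 60 F2 D3 64.
Little-endian stores the least-significant byte at the lowest address.
Reassemble most-significant byte first: 64 D3 F2 60 → 0x64D3F260.
0x64D3F260 = 1691611744.

1691611744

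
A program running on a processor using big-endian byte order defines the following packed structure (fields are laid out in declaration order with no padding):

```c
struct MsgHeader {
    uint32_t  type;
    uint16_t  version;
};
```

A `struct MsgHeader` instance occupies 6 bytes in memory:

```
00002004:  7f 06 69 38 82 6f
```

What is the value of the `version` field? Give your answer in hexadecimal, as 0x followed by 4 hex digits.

0x826F

`version` follows `type` (4 bytes), so it starts at byte offset 4 and occupies 2 bytes.
Bytes at offsets 4..5: 82 6F.
In big-endian order the high byte comes first in memory.
The bytes are already most-significant first: 0x826F.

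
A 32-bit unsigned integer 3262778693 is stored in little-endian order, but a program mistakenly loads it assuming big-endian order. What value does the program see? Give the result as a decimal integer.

3262778693 in 32-bit hexadecimal is 0xC27A0D45.
Stored little-endian, the bytes at ascending addresses are 45 0D 7A C2.
Read back as big-endian, the last byte is least significant, giving 0x450D7AC2.
0x450D7AC2 = 1158511298.

1158511298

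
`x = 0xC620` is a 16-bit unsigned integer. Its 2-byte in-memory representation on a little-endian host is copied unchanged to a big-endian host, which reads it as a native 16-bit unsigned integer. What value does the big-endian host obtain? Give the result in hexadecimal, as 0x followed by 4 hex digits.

Stored little-endian, the bytes at ascending addresses are 20 C6.
Read back as big-endian, the last byte is least significant, giving 0x20C6.

0x20C6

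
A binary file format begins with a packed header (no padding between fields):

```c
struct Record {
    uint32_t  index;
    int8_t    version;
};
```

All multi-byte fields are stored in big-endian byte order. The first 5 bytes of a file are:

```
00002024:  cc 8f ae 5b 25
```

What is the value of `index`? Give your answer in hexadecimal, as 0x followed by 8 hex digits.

`index` is the first field, at byte offset 0, occupying 4 bytes.
Bytes at offsets 0..3: CC 8F AE 5B.
In big-endian order the high byte comes first in memory.
The bytes are already most-significant first: 0xCC8FAE5B.

0xCC8FAE5B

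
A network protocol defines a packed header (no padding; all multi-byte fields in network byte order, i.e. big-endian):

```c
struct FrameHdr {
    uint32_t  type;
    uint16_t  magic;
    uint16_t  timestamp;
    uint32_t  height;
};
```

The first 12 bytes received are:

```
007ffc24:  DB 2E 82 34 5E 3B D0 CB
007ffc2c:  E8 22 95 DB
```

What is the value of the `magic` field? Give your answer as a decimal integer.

`magic` follows `type` (4 bytes), so it starts at byte offset 4 and occupies 2 bytes.
Bytes at offsets 4..5: 5E 3B.
Big-endian stores the most-significant byte at the lowest address.
The bytes are already most-significant first: 0x5E3B.
0x5E3B = 24123.

24123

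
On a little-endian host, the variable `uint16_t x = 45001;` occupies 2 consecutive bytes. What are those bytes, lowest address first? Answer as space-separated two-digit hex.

C9 AF

45001 in hexadecimal, padded to 16 bits, is 0xAFC9.
Split into bytes (most-significant first): AF C9.
In little-endian order the low byte comes first in memory.
So at ascending addresses the bytes are C9 AF.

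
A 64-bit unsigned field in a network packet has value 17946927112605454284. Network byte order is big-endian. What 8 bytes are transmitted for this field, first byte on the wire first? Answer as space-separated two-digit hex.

F9 10 4B 1F 3C AC CF CC

17946927112605454284 in hexadecimal, padded to 64 bits, is 0xF9104B1F3CACCFCC.
Split into bytes (most-significant first): F9 10 4B 1F 3C AC CF CC.
In big-endian order the high byte comes first in memory.
So the memory order matches the most-significant-first order: F9 10 4B 1F 3C AC CF CC.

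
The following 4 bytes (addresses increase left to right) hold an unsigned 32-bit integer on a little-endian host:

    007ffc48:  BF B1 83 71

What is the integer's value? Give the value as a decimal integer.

Little-endian stores the least-significant byte at the lowest address.
Reassemble most-significant byte first: 71 83 B1 BF → 0x7183B1BF.
0x7183B1BF = 1904456127.

1904456127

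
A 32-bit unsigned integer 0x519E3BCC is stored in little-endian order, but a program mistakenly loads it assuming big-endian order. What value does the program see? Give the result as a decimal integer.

3426459217

Stored little-endian, the bytes at ascending addresses are CC 3B 9E 51.
Read back as big-endian, the last byte is least significant, giving 0xCC3B9E51.
0xCC3B9E51 = 3426459217.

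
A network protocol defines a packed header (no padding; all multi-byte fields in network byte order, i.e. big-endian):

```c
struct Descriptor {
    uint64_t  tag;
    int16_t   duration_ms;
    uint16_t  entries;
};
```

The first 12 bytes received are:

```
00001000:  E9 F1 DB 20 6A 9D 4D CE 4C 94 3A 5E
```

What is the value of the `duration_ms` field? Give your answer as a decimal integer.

19604

`duration_ms` follows `tag` (8 bytes), so it starts at byte offset 8 and occupies 2 bytes.
Bytes at offsets 8..9: 4C 94.
Big-endian stores the most-significant byte at the lowest address.
The bytes are already most-significant first: 0x4C94.
0x4C94 = 19604.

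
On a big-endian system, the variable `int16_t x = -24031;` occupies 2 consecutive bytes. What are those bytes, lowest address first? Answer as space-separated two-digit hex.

A2 21

Two's complement of -24031 in 16 bits: 24031 = 0x5DDF; invert → 0xA220; add 1 → 0xA221.
Split into bytes (most-significant first): A2 21.
In big-endian order the high byte comes first in memory.
So the memory order matches the most-significant-first order: A2 21.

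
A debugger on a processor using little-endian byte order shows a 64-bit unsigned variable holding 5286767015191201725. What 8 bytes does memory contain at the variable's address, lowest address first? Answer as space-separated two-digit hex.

5286767015191201725 in hexadecimal, padded to 64 bits, is 0x495E5E96FEB947BD.
Split into bytes (most-significant first): 49 5E 5E 96 FE B9 47 BD.
In little-endian order the low byte comes first in memory.
So at ascending addresses the bytes are BD 47 B9 FE 96 5E 5E 49.

BD 47 B9 FE 96 5E 5E 49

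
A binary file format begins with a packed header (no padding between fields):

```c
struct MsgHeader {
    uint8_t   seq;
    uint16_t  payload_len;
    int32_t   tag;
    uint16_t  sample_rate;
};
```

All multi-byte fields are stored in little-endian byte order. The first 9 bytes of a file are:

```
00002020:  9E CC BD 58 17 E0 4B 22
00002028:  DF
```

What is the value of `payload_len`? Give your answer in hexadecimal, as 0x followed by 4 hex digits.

0xBDCC

`payload_len` follows `seq` (1 byte), so it starts at byte offset 1 and occupies 2 bytes.
Bytes at offsets 1..2: CC BD.
Little-endian stores the least-significant byte at the lowest address.
Reassemble most-significant byte first: BD CC → 0xBDCC.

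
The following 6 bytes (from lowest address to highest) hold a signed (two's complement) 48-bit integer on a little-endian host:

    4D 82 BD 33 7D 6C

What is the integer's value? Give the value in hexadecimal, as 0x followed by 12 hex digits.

0x6C7D33BD824D

In little-endian order the low byte comes first in memory.
Reassemble most-significant byte first: 6C 7D 33 BD 82 4D → 0x6C7D33BD824D.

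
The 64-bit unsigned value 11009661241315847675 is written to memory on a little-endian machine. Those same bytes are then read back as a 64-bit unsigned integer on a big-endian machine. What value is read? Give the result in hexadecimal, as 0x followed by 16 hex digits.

11009661241315847675 in 64-bit hexadecimal is 0x98CA2C913A046DFB.
Stored little-endian, the bytes at ascending addresses are FB 6D 04 3A 91 2C CA 98.
Read back as big-endian, the last byte is least significant, giving 0xFB6D043A912CCA98.

0xFB6D043A912CCA98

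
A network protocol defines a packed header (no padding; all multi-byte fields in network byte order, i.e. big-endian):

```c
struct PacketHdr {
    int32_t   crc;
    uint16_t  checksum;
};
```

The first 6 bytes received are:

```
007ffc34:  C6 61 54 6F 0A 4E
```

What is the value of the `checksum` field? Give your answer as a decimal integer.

2638

`checksum` follows `crc` (4 bytes), so it starts at byte offset 4 and occupies 2 bytes.
Bytes at offsets 4..5: 0A 4E.
Big-endian stores the most-significant byte at the lowest address.
The bytes are already most-significant first: 0x0A4E.
0x0A4E = 2638.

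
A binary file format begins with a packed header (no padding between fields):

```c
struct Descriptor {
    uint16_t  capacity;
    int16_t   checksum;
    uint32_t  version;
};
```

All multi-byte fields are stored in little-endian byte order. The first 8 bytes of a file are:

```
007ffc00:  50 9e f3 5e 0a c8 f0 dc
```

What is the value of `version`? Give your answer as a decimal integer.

`version` follows `capacity` (2 B), `checksum` (2 B), so it starts at offset 2 + 2 = 4 and occupies 4 bytes.
Bytes at offsets 4..7: 0A C8 F0 DC.
Little-endian: lowest address holds the least-significant byte.
Reassemble most-significant byte first: DC F0 C8 0A → 0xDCF0C80A.
0xDCF0C80A = 3706767370.

3706767370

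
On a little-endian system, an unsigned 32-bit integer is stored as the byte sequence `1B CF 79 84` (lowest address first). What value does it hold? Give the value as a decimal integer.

2222575387

Little-endian stores the least-significant byte at the lowest address.
Reassemble most-significant byte first: 84 79 CF 1B → 0x8479CF1B.
0x8479CF1B = 2222575387.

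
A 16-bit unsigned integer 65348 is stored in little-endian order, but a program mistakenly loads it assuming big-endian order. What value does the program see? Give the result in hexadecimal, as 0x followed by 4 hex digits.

65348 in 16-bit hexadecimal is 0xFF44.
Stored little-endian, the bytes at ascending addresses are 44 FF.
Read back as big-endian, the last byte is least significant, giving 0x44FF.

0x44FF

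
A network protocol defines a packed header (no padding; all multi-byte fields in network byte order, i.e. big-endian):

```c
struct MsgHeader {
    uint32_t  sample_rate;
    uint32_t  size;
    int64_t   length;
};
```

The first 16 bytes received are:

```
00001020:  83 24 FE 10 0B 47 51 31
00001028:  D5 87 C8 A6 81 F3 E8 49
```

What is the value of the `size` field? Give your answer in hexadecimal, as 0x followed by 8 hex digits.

`size` follows `sample_rate` (4 bytes), so it starts at byte offset 4 and occupies 4 bytes.
Bytes at offsets 4..7: 0B 47 51 31.
In big-endian order the high byte comes first in memory.
The bytes are already most-significant first: 0x0B475131.

0x0B475131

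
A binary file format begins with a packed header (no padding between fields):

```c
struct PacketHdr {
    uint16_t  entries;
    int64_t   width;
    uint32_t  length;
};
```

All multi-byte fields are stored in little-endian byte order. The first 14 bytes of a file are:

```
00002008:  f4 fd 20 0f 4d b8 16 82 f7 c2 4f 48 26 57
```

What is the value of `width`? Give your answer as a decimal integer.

`width` follows `entries` (2 bytes), so it starts at byte offset 2 and occupies 8 bytes.
Bytes at offsets 2..9: 20 0F 4D B8 16 82 F7 C2.
Little-endian: lowest address holds the least-significant byte.
Reassemble most-significant byte first: C2 F7 82 16 B8 4D 0F 20 → 0xC2F78216B84D0F20.
Top bit is set, so as a signed 64-bit value this is 0xC2F78216B84D0F20 − 2^64 = -4397903477011050720.

-4397903477011050720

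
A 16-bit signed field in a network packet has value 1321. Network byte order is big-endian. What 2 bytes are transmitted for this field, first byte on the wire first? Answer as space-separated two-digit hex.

1321 in hexadecimal, padded to 16 bits, is 0x0529.
Split into bytes (most-significant first): 05 29.
In big-endian order the high byte comes first in memory.
So the memory order matches the most-significant-first order: 05 29.

05 29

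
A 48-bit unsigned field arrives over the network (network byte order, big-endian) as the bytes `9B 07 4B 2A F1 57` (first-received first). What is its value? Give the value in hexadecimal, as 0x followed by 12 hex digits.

0x9B074B2AF157

In big-endian order the high byte comes first in memory.
The bytes are already most-significant first: 0x9B074B2AF157.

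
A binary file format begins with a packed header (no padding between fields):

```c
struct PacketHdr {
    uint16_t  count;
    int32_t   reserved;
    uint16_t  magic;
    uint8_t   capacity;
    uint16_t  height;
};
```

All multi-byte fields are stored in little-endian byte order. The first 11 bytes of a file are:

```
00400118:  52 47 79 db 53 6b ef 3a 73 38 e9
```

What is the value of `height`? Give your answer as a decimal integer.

`height` follows `count` (2 B), `reserved` (4 B), `magic` (2 B), `capacity` (1 B), so it starts at offset 2 + 4 + 2 + 1 = 9 and occupies 2 bytes.
Bytes at offsets 9..10: 38 E9.
In little-endian order the low byte comes first in memory.
Reassemble most-significant byte first: E9 38 → 0xE938.
0xE938 = 59704.

59704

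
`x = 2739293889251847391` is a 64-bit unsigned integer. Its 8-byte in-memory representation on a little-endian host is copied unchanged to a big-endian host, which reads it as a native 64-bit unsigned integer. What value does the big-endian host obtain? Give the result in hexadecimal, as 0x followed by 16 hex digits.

2739293889251847391 in 64-bit hexadecimal is 0x2603ED4764412CDF.
Stored little-endian, the bytes at ascending addresses are DF 2C 41 64 47 ED 03 26.
Read back as big-endian, the last byte is least significant, giving 0xDF2C416447ED0326.

0xDF2C416447ED0326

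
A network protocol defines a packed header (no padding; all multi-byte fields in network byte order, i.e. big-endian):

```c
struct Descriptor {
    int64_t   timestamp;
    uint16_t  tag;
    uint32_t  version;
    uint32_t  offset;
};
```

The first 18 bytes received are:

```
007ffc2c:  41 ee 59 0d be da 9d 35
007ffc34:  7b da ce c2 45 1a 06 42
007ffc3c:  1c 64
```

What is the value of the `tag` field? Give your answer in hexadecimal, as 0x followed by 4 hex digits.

`tag` follows `timestamp` (8 bytes), so it starts at byte offset 8 and occupies 2 bytes.
Bytes at offsets 8..9: 7B DA.
Big-endian stores the most-significant byte at the lowest address.
The bytes are already most-significant first: 0x7BDA.

0x7BDA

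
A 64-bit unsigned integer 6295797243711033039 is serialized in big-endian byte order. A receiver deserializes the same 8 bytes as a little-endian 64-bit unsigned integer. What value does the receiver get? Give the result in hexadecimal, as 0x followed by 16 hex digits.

0xCF8E47913C2A5F57

6295797243711033039 in 64-bit hexadecimal is 0x575F2A3C91478ECF.
Stored big-endian, the bytes at ascending addresses are 57 5F 2A 3C 91 47 8E CF.
Read back as little-endian, the first byte is least significant, giving 0xCF8E47913C2A5F57.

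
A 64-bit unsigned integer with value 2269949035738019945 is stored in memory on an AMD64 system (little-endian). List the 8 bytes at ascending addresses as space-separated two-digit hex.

69 B8 67 0D 9F 7A 80 1F

2269949035738019945 in hexadecimal, padded to 64 bits, is 0x1F807A9F0D67B869.
Split into bytes (most-significant first): 1F 80 7A 9F 0D 67 B8 69.
Little-endian stores the least-significant byte at the lowest address.
So at ascending addresses the bytes are 69 B8 67 0D 9F 7A 80 1F.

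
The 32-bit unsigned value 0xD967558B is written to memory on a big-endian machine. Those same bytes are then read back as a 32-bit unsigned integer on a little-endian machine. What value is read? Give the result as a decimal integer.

2337630169

Stored big-endian, the bytes at ascending addresses are D9 67 55 8B.
Read back as little-endian, the first byte is least significant, giving 0x8B5567D9.
0x8B5567D9 = 2337630169.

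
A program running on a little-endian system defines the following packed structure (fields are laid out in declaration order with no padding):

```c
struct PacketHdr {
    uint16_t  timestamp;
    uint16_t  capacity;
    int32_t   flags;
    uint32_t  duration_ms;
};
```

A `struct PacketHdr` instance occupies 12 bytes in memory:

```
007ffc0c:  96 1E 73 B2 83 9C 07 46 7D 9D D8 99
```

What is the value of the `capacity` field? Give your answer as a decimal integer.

45683

`capacity` follows `timestamp` (2 bytes), so it starts at byte offset 2 and occupies 2 bytes.
Bytes at offsets 2..3: 73 B2.
Little-endian: lowest address holds the least-significant byte.
Reassemble most-significant byte first: B2 73 → 0xB273.
0xB273 = 45683.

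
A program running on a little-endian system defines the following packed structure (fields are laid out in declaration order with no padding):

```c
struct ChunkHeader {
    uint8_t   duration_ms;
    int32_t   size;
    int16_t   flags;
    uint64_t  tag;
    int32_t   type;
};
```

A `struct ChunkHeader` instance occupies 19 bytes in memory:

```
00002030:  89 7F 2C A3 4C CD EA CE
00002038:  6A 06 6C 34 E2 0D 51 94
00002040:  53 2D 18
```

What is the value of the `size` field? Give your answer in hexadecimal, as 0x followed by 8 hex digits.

0x4CA32C7F

`size` follows `duration_ms` (1 byte), so it starts at byte offset 1 and occupies 4 bytes.
Bytes at offsets 1..4: 7F 2C A3 4C.
In little-endian order the low byte comes first in memory.
Reassemble most-significant byte first: 4C A3 2C 7F → 0x4CA32C7F.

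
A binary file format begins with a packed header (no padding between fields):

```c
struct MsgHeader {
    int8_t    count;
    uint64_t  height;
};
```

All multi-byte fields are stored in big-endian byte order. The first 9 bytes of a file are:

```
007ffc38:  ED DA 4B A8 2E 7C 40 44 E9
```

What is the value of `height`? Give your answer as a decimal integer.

15729851041128137961

`height` follows `count` (1 byte), so it starts at byte offset 1 and occupies 8 bytes.
Bytes at offsets 1..8: DA 4B A8 2E 7C 40 44 E9.
In big-endian order the high byte comes first in memory.
The bytes are already most-significant first: 0xDA4BA82E7C4044E9.
0xDA4BA82E7C4044E9 = 15729851041128137961.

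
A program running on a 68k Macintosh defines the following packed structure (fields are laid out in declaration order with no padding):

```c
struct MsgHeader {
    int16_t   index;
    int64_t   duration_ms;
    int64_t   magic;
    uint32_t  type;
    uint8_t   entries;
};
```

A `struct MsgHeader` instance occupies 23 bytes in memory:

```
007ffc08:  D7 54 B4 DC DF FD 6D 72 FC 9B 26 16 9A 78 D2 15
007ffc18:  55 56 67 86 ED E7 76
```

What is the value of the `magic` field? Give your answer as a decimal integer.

2744550866640262486

`magic` follows `index` (2 B), `duration_ms` (8 B), so it starts at offset 2 + 8 = 10 and occupies 8 bytes.
Bytes at offsets 10..17: 26 16 9A 78 D2 15 55 56.
In big-endian order the high byte comes first in memory.
The bytes are already most-significant first: 0x26169A78D2155556.
0x26169A78D2155556 = 2744550866640262486.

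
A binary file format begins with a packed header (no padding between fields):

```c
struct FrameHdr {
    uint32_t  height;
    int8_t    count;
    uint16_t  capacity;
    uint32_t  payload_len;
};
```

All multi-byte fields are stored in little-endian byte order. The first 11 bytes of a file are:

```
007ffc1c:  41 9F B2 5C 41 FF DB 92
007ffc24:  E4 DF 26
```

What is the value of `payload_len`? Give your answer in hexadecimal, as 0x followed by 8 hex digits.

`payload_len` follows `height` (4 B), `count` (1 B), `capacity` (2 B), so it starts at offset 4 + 1 + 2 = 7 and occupies 4 bytes.
Bytes at offsets 7..10: 92 E4 DF 26.
Little-endian stores the least-significant byte at the lowest address.
Reassemble most-significant byte first: 26 DF E4 92 → 0x26DFE492.

0x26DFE492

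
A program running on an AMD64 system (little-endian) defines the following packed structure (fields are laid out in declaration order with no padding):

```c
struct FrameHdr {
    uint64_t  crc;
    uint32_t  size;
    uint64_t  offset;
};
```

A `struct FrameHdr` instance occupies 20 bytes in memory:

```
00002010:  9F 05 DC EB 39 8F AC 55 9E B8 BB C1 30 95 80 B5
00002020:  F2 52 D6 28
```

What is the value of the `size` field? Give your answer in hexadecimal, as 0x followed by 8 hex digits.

`size` follows `crc` (8 bytes), so it starts at byte offset 8 and occupies 4 bytes.
Bytes at offsets 8..11: 9E B8 BB C1.
Little-endian stores the least-significant byte at the lowest address.
Reassemble most-significant byte first: C1 BB B8 9E → 0xC1BBB89E.

0xC1BBB89E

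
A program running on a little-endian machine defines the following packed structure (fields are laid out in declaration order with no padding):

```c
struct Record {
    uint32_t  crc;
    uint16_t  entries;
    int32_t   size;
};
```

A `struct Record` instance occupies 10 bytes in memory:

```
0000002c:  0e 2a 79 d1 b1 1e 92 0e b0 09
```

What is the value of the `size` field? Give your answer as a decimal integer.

162533010

`size` follows `crc` (4 B), `entries` (2 B), so it starts at offset 4 + 2 = 6 and occupies 4 bytes.
Bytes at offsets 6..9: 92 0E B0 09.
Little-endian: lowest address holds the least-significant byte.
Reassemble most-significant byte first: 09 B0 0E 92 → 0x09B00E92.
0x09B00E92 = 162533010.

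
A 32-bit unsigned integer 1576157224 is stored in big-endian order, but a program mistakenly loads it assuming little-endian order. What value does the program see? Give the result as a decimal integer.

1576157224 in 32-bit hexadecimal is 0x5DF24028.
Stored big-endian, the bytes at ascending addresses are 5D F2 40 28.
Read back as little-endian, the first byte is least significant, giving 0x2840F25D.
0x2840F25D = 675344989.

675344989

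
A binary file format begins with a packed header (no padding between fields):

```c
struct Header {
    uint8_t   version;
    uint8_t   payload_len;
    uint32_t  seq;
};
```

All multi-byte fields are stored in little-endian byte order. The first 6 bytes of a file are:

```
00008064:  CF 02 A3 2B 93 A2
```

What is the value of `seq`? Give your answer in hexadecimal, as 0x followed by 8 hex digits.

0xA2932BA3

`seq` follows `version` (1 B), `payload_len` (1 B), so it starts at offset 1 + 1 = 2 and occupies 4 bytes.
Bytes at offsets 2..5: A3 2B 93 A2.
Little-endian: lowest address holds the least-significant byte.
Reassemble most-significant byte first: A2 93 2B A3 → 0xA2932BA3.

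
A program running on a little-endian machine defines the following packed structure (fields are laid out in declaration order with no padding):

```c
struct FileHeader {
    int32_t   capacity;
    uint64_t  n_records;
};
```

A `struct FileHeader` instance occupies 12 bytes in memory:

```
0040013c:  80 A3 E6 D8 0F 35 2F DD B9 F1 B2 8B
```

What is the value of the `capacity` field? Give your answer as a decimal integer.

-655973504

`capacity` is the first field, at byte offset 0, occupying 4 bytes.
Bytes at offsets 0..3: 80 A3 E6 D8.
Little-endian: lowest address holds the least-significant byte.
Reassemble most-significant byte first: D8 E6 A3 80 → 0xD8E6A380.
Top bit is set, so as a signed 32-bit value this is 0xD8E6A380 − 2^32 = -655973504.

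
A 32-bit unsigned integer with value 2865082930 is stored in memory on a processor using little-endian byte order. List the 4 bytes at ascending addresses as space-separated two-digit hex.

2865082930 in hexadecimal, padded to 32 bits, is 0xAAC5B232.
Split into bytes (most-significant first): AA C5 B2 32.
In little-endian order the low byte comes first in memory.
So at ascending addresses the bytes are 32 B2 C5 AA.

32 B2 C5 AA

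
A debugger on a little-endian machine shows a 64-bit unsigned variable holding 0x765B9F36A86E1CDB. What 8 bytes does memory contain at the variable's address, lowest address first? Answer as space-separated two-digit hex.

DB 1C 6E A8 36 9F 5B 76

Split into bytes (most-significant first): 76 5B 9F 36 A8 6E 1C DB.
In little-endian order the low byte comes first in memory.
So at ascending addresses the bytes are DB 1C 6E A8 36 9F 5B 76.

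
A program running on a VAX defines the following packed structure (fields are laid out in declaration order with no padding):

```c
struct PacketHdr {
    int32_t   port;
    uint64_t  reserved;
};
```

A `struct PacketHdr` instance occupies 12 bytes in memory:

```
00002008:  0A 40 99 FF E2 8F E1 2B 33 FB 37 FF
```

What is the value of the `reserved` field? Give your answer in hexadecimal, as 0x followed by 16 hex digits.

0xFF37FB332BE18FE2

`reserved` follows `port` (4 bytes), so it starts at byte offset 4 and occupies 8 bytes.
Bytes at offsets 4..11: E2 8F E1 2B 33 FB 37 FF.
In little-endian order the low byte comes first in memory.
Reassemble most-significant byte first: FF 37 FB 33 2B E1 8F E2 → 0xFF37FB332BE18FE2.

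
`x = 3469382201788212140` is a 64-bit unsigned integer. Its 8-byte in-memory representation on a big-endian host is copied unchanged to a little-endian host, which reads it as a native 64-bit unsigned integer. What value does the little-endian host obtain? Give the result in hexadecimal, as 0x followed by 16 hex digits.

3469382201788212140 in 64-bit hexadecimal is 0x3025B8BB1FA623AC.
Stored big-endian, the bytes at ascending addresses are 30 25 B8 BB 1F A6 23 AC.
Read back as little-endian, the first byte is least significant, giving 0xAC23A61FBBB82530.

0xAC23A61FBBB82530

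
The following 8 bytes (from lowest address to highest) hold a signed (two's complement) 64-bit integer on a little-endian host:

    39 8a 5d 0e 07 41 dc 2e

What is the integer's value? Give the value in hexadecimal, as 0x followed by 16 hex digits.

Little-endian: lowest address holds the least-significant byte.
Reassemble most-significant byte first: 2E DC 41 07 0E 5D 8A 39 → 0x2EDC41070E5D8A39.

0x2EDC41070E5D8A39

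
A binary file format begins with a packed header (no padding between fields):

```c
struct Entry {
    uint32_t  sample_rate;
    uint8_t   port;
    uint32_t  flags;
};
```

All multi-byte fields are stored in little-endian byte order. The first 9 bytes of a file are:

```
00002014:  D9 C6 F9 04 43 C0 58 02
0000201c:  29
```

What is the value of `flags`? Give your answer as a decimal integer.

688019648

`flags` follows `sample_rate` (4 B), `port` (1 B), so it starts at offset 4 + 1 = 5 and occupies 4 bytes.
Bytes at offsets 5..8: C0 58 02 29.
Little-endian stores the least-significant byte at the lowest address.
Reassemble most-significant byte first: 29 02 58 C0 → 0x290258C0.
0x290258C0 = 688019648.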